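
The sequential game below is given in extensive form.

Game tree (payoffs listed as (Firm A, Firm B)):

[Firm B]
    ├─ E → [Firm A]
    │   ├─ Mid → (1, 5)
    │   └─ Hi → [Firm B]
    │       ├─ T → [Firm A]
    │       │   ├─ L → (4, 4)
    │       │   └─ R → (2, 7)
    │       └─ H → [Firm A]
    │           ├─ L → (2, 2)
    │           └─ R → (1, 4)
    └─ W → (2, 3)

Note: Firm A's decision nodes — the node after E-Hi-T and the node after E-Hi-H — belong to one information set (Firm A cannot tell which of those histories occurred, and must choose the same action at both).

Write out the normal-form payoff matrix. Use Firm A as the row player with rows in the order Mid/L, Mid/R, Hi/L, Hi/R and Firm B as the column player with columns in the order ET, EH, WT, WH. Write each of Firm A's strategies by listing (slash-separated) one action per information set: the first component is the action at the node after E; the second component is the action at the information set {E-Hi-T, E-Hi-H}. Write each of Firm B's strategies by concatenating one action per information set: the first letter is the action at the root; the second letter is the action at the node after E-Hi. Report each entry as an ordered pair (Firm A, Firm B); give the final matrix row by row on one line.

Mid/L: (1,5) (1,5) (2,3) (2,3) | Mid/R: (1,5) (1,5) (2,3) (2,3) | Hi/L: (4,4) (2,2) (2,3) (2,3) | Hi/R: (2,7) (1,4) (2,3) (2,3)

            ET       EH       WT       WH
Mid/L    (1,5)    (1,5)    (2,3)    (2,3)
Mid/R    (1,5)    (1,5)    (2,3)    (2,3)
 Hi/L    (4,4)    (2,2)    (2,3)    (2,3)
 Hi/R    (2,7)    (1,4)    (2,3)    (2,3)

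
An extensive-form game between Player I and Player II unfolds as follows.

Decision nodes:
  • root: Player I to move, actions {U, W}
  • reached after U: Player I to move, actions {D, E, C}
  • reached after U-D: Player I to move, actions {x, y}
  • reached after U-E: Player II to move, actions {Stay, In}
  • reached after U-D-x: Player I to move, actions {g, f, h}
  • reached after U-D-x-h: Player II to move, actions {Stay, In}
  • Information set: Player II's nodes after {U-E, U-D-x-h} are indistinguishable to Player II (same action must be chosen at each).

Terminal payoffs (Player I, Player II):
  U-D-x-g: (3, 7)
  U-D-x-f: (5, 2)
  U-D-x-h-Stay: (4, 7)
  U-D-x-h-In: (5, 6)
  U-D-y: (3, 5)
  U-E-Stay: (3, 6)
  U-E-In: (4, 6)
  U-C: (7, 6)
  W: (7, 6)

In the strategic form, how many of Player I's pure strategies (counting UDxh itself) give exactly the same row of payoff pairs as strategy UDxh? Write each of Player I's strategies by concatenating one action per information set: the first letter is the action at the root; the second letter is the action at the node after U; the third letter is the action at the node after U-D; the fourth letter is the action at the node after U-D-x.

Row for UDxh (columns Stay, In): (4,7) (5,6).
Every one of Player I's information sets is on the play path for some reply by Player II when Player I follows UDxh.
Changing the action at any of them therefore changes at least one column, so only UDxh itself gives this row.

1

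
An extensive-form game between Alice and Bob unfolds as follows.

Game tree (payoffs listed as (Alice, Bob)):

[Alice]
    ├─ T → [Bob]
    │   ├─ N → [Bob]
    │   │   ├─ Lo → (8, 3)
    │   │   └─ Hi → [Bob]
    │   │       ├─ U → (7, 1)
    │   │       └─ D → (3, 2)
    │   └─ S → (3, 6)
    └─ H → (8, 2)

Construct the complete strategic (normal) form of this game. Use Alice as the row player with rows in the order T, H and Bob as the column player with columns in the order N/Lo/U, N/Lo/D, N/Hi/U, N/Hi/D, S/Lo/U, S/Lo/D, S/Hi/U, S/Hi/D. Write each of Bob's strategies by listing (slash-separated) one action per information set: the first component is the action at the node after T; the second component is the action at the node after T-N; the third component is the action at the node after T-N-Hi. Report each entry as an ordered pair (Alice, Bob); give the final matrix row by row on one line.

T: (8,3) (8,3) (7,1) (3,2) (3,6) (3,6) (3,6) (3,6) | H: (8,2) (8,2) (8,2) (8,2) (8,2) (8,2) (8,2) (8,2)

       N/Lo/U   N/Lo/D   N/Hi/U   N/Hi/D   S/Lo/U   S/Lo/D   S/Hi/U   S/Hi/D
   T    (8,3)    (8,3)    (7,1)    (3,2)    (3,6)    (3,6)    (3,6)    (3,6)
   H    (8,2)    (8,2)    (8,2)    (8,2)    (8,2)    (8,2)    (8,2)    (8,2)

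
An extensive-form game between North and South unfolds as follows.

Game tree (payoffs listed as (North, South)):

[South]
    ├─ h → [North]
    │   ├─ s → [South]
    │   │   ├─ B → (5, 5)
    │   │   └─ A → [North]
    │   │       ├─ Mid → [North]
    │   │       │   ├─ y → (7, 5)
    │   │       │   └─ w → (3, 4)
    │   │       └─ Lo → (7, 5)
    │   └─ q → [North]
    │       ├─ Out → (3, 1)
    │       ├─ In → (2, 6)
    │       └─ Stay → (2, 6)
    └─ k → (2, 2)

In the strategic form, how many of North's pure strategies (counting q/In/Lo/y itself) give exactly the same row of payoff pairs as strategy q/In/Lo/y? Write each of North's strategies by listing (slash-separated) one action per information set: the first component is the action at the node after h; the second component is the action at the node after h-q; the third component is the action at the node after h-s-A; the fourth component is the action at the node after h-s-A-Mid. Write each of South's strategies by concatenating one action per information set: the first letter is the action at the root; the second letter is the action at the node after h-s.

Row for q/In/Lo/y (columns hB, hA, kB, kA): (2,6) (2,6) (2,2) (2,2).
Under q/In/Lo/y, North's choice at the node after h-s-A and at the node after h-s-A-Mid can never be reached regardless of what South does, so varying those choices leaves every outcome unchanged.
Holding the reachable choices fixed and varying the unreachable ones freely already gives 2 × 2 = 4 equivalent strategies.
Checking the remaining rows, q/Stay/Mid/y, q/Stay/Mid/w, q/Stay/Lo/y, q/Stay/Lo/w also happen to give the same payoffs in every column, bringing the total to 8: q/In/Mid/y, q/In/Mid/w, q/In/Lo/y, q/In/Lo/w, q/Stay/Mid/y, q/Stay/Mid/w, q/Stay/Lo/y, q/Stay/Lo/w.

8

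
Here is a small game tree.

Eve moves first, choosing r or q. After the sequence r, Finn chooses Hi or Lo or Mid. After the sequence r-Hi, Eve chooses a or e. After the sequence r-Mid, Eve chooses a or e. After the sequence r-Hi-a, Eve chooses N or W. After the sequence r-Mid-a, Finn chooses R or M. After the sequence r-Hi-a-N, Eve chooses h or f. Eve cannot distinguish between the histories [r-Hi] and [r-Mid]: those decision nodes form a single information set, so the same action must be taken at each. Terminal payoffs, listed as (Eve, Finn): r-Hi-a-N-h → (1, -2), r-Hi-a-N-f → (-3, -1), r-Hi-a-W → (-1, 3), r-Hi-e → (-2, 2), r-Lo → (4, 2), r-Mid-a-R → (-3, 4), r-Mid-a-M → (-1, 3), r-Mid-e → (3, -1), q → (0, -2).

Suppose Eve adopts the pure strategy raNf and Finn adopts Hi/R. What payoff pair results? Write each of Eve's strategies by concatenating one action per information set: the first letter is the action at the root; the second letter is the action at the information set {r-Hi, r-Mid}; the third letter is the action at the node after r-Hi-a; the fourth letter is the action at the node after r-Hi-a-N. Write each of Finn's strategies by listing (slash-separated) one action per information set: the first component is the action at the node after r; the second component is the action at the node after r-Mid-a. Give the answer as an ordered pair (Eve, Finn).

Trace the play path from the root:
  Eve plays r
  Finn plays Hi at [r]
  Eve plays a at [r-Hi]
  Eve plays N at [r-Hi-a]
  Eve plays f at [r-Hi-a-N]
→ terminal payoff (-3, -1).
(Finn's choice at the node after r-Mid-a is never reached on this path, so it doesn't affect the outcome.)

(-3, -1)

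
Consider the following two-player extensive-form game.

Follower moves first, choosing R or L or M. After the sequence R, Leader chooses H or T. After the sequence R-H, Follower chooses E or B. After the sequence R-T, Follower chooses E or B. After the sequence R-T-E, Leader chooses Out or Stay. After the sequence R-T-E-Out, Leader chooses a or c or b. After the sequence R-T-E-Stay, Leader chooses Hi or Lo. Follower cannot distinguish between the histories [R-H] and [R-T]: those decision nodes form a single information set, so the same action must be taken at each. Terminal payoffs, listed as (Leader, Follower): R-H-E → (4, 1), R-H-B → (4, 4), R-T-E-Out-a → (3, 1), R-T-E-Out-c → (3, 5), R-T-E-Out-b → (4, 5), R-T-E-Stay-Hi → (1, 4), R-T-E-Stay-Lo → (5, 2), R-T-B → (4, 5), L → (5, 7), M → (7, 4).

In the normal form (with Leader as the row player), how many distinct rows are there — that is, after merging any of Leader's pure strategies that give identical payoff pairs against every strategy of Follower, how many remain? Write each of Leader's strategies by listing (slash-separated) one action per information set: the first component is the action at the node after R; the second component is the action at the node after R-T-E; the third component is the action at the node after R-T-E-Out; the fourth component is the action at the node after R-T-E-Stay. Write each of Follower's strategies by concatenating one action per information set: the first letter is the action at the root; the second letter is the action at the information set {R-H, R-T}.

Leader has 24 pure strategies: H/Out/a/Hi, H/Out/a/Lo, H/Out/c/Hi, H/Out/c/Lo, H/Out/b/Hi, H/Out/b/Lo, H/Stay/a/Hi, H/Stay/a/Lo, H/Stay/c/Hi, H/Stay/c/Lo, H/Stay/b/Hi, H/Stay/b/Lo, T/Out/a/Hi, T/Out/a/Lo, T/Out/c/Hi, T/Out/c/Lo, T/Out/b/Hi, T/Out/b/Lo, T/Stay/a/Hi, T/Stay/a/Lo, T/Stay/c/Hi, T/Stay/c/Lo, T/Stay/b/Hi, T/Stay/b/Lo. Columns: RE, RB, LE, LB, ME, MB.
{H/Out/a/Hi, H/Out/a/Lo, H/Out/c/Hi, H/Out/c/Lo, H/Out/b/Hi, H/Out/b/Lo, H/Stay/a/Hi, H/Stay/a/Lo, H/Stay/c/Hi, H/Stay/c/Lo, H/Stay/b/Hi, H/Stay/b/Lo} → row (4,1) (4,4) (5,7) (5,7) (7,4) (7,4)
{T/Out/a/Hi, T/Out/a/Lo} → row (3,1) (4,5) (5,7) (5,7) (7,4) (7,4)
{T/Out/c/Hi, T/Out/c/Lo} → row (3,5) (4,5) (5,7) (5,7) (7,4) (7,4)
{T/Out/b/Hi, T/Out/b/Lo} → row (4,5) (4,5) (5,7) (5,7) (7,4) (7,4)
{T/Stay/a/Hi, T/Stay/c/Hi, T/Stay/b/Hi} → row (1,4) (4,5) (5,7) (5,7) (7,4) (7,4)
{T/Stay/a/Lo, T/Stay/c/Lo, T/Stay/b/Lo} → row (5,2) (4,5) (5,7) (5,7) (7,4) (7,4)
That's 6 distinct rows out of 24 strategies.

6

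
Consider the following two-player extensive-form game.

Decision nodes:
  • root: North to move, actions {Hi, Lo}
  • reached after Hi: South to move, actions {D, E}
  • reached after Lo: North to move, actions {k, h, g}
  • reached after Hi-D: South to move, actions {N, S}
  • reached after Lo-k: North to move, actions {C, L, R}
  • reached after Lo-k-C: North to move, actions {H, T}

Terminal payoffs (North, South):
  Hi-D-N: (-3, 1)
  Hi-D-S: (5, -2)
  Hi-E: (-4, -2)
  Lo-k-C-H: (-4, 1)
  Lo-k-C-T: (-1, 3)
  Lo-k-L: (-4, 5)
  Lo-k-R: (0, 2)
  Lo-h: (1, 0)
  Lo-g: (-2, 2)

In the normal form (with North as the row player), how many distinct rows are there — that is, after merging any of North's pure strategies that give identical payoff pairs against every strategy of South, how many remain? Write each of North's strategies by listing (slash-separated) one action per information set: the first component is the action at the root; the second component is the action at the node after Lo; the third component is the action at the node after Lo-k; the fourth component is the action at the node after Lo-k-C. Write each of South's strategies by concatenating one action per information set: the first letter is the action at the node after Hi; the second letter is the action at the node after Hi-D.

North has 36 pure strategies: Hi/k/C/H, Hi/k/C/T, Hi/k/L/H, Hi/k/L/T, Hi/k/R/H, Hi/k/R/T, Hi/h/C/H, Hi/h/C/T, Hi/h/L/H, Hi/h/L/T, Hi/h/R/H, Hi/h/R/T, Hi/g/C/H, Hi/g/C/T, Hi/g/L/H, Hi/g/L/T, Hi/g/R/H, Hi/g/R/T, Lo/k/C/H, Lo/k/C/T, Lo/k/L/H, Lo/k/L/T, Lo/k/R/H, Lo/k/R/T, Lo/h/C/H, Lo/h/C/T, Lo/h/L/H, Lo/h/L/T, Lo/h/R/H, Lo/h/R/T, Lo/g/C/H, Lo/g/C/T, Lo/g/L/H, Lo/g/L/T, Lo/g/R/H, Lo/g/R/T. Columns: DN, DS, EN, ES.
{Hi/k/C/H, Hi/k/C/T, Hi/k/L/H, Hi/k/L/T, Hi/k/R/H, Hi/k/R/T, Hi/h/C/H, Hi/h/C/T, Hi/h/L/H, Hi/h/L/T, Hi/h/R/H, Hi/h/R/T, Hi/g/C/H, Hi/g/C/T, Hi/g/L/H, Hi/g/L/T, Hi/g/R/H, Hi/g/R/T} → row (-3,1) (5,-2) (-4,-2) (-4,-2)
{Lo/k/C/H} → row (-4,1) (-4,1) (-4,1) (-4,1)
{Lo/k/C/T} → row (-1,3) (-1,3) (-1,3) (-1,3)
{Lo/k/L/H, Lo/k/L/T} → row (-4,5) (-4,5) (-4,5) (-4,5)
{Lo/k/R/H, Lo/k/R/T} → row (0,2) (0,2) (0,2) (0,2)
{Lo/h/C/H, Lo/h/C/T, Lo/h/L/H, Lo/h/L/T, Lo/h/R/H, Lo/h/R/T} → row (1,0) (1,0) (1,0) (1,0)
{Lo/g/C/H, Lo/g/C/T, Lo/g/L/H, Lo/g/L/T, Lo/g/R/H, Lo/g/R/T} → row (-2,2) (-2,2) (-2,2) (-2,2)
That's 7 distinct rows out of 36 strategies.

7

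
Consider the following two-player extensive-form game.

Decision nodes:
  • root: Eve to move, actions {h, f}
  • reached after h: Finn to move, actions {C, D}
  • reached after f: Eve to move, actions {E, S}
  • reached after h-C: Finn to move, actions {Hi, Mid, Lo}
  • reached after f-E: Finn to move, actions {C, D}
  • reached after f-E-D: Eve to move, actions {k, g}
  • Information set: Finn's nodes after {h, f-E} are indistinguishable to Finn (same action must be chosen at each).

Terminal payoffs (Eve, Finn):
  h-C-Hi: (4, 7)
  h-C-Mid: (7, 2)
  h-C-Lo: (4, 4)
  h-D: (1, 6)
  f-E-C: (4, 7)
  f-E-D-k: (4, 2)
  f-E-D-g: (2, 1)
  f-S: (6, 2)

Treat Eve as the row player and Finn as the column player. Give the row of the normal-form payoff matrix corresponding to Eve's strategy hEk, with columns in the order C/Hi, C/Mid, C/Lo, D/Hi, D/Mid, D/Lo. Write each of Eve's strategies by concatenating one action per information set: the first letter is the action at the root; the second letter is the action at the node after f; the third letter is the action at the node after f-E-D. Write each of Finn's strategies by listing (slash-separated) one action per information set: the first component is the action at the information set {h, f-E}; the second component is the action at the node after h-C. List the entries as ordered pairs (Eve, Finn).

(4,7) (7,2) (4,4) (1,6) (1,6) (1,6)

vs C/Hi: Eve plays h → Finn plays C at [h] → Finn plays Hi at [h-C] → (4, 7)
vs C/Mid: Eve plays h → Finn plays C at [h] → Finn plays Mid at [h-C] → (7, 2)
vs C/Lo: Eve plays h → Finn plays C at [h] → Finn plays Lo at [h-C] → (4, 4)
vs D/Hi: Eve plays h → Finn plays D at [h] → (1, 6)
vs D/Mid: Eve plays h → Finn plays D at [h] → (1, 6)
vs D/Lo: Eve plays h → Finn plays D at [h] → (1, 6)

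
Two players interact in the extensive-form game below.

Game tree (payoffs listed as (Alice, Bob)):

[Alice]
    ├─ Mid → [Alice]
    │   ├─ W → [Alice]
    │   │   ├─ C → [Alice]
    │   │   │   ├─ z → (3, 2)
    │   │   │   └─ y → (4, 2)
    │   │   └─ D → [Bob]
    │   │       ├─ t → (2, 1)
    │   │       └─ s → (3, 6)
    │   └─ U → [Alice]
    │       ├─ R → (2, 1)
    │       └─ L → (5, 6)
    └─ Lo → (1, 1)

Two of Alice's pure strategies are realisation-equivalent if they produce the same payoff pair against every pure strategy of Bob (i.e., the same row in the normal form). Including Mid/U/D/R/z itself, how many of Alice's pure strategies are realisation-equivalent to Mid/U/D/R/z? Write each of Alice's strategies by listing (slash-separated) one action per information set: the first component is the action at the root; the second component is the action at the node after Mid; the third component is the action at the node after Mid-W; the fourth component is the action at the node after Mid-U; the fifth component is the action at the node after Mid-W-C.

4

Row for Mid/U/D/R/z (columns t, s): (2,1) (2,1).
Under Mid/U/D/R/z, Alice's choice at the node after Mid-W and at the node after Mid-W-C can never be reached regardless of what Bob does, so varying those choices leaves every outcome unchanged.
Holding the reachable choices fixed and varying the unreachable ones freely already gives 2 × 2 = 4 equivalent strategies.
No other strategy reproduces this row, so those 4 are the full class: Mid/U/C/R/z, Mid/U/C/R/y, Mid/U/D/R/z, Mid/U/D/R/y.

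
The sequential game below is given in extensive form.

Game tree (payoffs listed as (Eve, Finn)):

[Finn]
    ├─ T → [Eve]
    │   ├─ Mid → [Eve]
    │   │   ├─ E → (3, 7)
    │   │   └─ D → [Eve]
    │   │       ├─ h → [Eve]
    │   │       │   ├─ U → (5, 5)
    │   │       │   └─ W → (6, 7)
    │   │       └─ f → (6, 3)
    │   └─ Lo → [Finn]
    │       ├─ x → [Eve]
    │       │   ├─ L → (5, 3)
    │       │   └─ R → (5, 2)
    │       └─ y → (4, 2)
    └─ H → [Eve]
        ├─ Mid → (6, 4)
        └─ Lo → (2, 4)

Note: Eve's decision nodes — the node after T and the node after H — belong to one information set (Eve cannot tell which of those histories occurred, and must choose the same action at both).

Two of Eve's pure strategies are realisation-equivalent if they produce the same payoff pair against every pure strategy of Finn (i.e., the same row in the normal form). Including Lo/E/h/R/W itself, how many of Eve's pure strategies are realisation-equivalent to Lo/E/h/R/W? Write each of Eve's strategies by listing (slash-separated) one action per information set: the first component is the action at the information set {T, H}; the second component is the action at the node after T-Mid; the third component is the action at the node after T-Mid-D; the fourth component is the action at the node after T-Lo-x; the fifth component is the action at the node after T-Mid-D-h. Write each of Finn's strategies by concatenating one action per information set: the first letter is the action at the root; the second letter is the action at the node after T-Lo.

8

Row for Lo/E/h/R/W (columns Tx, Ty, Hx, Hy): (5,2) (4,2) (2,4) (2,4).
Under Lo/E/h/R/W, Eve's choice at the node after T-Mid and at the node after T-Mid-D and at the node after T-Mid-D-h can never be reached regardless of what Finn does, so varying those choices leaves every outcome unchanged.
Holding the reachable choices fixed and varying the unreachable ones freely already gives 2 × 2 × 2 = 8 equivalent strategies.
No other strategy reproduces this row, so those 8 are the full class: Lo/E/h/R/U, Lo/E/h/R/W, Lo/E/f/R/U, Lo/E/f/R/W, Lo/D/h/R/U, Lo/D/h/R/W, Lo/D/f/R/U, Lo/D/f/R/W.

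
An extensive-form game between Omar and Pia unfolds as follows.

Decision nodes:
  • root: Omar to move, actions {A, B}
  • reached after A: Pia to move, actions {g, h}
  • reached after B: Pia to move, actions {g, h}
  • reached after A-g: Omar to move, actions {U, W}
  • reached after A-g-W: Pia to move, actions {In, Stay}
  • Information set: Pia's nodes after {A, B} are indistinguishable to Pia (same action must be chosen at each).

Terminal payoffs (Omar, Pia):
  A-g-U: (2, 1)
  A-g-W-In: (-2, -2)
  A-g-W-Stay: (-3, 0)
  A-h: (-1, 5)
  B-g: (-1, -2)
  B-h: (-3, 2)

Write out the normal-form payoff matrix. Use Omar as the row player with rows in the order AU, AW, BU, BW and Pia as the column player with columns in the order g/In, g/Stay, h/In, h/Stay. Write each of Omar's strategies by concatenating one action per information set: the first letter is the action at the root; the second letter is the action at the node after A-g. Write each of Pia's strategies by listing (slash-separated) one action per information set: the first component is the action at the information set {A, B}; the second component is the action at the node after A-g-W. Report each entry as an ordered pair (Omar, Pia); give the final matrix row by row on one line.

AU: (2,1) (2,1) (-1,5) (-1,5) | AW: (-2,-2) (-3,0) (-1,5) (-1,5) | BU: (-1,-2) (-1,-2) (-3,2) (-3,2) | BW: (-1,-2) (-1,-2) (-3,2) (-3,2)

Row AU: g/In→(2,1), g/Stay→(2,1), h/In→(-1,5), h/Stay→(-1,5)
Row AW: g/In→(-2,-2), g/Stay→(-3,0), h/In→(-1,5), h/Stay→(-1,5)
Row BU: g/In→(-1,-2), g/Stay→(-1,-2), h/In→(-3,2), h/Stay→(-3,2)
Row BW: g/In→(-1,-2), g/Stay→(-1,-2), h/In→(-3,2), h/Stay→(-3,2)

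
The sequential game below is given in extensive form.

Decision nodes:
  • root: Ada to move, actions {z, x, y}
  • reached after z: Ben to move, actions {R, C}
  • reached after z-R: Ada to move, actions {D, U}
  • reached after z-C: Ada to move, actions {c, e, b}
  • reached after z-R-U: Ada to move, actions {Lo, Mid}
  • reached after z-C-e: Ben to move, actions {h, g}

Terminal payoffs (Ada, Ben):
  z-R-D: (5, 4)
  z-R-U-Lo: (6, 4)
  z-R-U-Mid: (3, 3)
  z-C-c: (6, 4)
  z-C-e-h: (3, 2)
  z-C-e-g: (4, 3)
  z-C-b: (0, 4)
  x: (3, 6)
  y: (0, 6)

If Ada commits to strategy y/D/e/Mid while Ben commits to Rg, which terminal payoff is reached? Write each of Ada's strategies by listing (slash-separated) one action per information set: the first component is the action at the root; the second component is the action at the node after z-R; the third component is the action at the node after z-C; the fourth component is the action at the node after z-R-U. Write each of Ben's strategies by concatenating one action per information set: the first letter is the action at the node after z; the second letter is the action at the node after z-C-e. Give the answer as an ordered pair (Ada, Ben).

Trace the play path from the root:
  Ada plays y
→ terminal payoff (0, 6).
(Ada's choice at the node after z-R is never reached on this path, so it doesn't affect the outcome.)

(0, 6)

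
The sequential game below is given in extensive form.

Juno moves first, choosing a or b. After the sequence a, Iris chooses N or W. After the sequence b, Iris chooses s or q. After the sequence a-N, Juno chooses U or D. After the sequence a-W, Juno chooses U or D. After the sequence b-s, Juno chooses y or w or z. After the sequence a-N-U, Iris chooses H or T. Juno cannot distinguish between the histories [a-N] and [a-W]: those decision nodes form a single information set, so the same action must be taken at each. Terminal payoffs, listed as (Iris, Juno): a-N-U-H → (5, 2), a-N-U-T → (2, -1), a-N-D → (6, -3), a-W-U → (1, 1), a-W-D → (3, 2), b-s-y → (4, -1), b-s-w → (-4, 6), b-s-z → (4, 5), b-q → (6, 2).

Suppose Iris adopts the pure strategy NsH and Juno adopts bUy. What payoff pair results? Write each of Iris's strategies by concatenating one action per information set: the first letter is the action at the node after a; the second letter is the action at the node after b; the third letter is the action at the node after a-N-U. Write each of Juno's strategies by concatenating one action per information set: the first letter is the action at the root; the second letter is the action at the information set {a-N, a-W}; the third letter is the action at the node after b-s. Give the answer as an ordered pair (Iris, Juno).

(4, -1)

Trace the play path from the root:
  Juno plays b
  Iris plays s at [b]
  Juno plays y at [b-s]
→ terminal payoff (4, -1).
(Iris's choice at the node after a is never reached on this path, so it doesn't affect the outcome.)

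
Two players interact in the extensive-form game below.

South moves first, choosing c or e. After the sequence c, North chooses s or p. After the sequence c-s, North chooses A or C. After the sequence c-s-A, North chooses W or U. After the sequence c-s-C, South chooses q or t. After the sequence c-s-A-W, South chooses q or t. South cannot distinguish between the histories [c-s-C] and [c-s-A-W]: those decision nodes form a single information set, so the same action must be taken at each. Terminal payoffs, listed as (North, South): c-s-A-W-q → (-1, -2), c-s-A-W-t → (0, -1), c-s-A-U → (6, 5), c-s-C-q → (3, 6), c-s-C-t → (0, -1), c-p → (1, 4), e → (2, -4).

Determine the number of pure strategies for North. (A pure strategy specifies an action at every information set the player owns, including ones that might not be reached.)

North owns the node after c with actions {s, p} — two choices.
North owns the node after c-s with actions {A, C} — two choices.
North owns the node after c-s-A with actions {W, U} — two choices.
A pure strategy fixes one action at each information set independently, so the count is the product 2 × 2 × 2 = 8.
(For reference, South has 4 pure strategies, giving a 8×4 normal-form matrix.)

8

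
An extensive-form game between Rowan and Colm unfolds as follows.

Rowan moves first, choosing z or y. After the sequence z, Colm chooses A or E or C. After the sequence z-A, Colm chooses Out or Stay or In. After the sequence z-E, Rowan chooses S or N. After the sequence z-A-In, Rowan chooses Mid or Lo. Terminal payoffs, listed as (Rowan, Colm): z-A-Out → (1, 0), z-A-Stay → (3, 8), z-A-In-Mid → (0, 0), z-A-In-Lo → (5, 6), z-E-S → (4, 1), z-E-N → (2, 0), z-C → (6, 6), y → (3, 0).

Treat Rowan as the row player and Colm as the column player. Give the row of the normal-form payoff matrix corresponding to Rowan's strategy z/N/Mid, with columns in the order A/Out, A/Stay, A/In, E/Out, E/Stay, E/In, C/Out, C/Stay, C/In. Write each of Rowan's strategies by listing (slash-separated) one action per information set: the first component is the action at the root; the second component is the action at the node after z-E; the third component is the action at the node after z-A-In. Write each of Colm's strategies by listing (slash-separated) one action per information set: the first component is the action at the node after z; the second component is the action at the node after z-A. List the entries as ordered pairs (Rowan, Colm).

vs A/Out: Rowan plays z → Colm plays A at [z] → Colm plays Out at [z-A] → (1, 0)
vs A/Stay: Rowan plays z → Colm plays A at [z] → Colm plays Stay at [z-A] → (3, 8)
vs A/In: Rowan plays z → Colm plays A at [z] → Colm plays In at [z-A] → Rowan plays Mid at [z-A-In] → (0, 0)
vs E/Out: Rowan plays z → Colm plays E at [z] → Rowan plays N at [z-E] → (2, 0)
vs E/Stay: Rowan plays z → Colm plays E at [z] → Rowan plays N at [z-E] → (2, 0)
vs E/In: Rowan plays z → Colm plays E at [z] → Rowan plays N at [z-E] → (2, 0)
vs C/Out: Rowan plays z → Colm plays C at [z] → (6, 6)
vs C/Stay: Rowan plays z → Colm plays C at [z] → (6, 6)
vs C/In: Rowan plays z → Colm plays C at [z] → (6, 6)

(1,0) (3,8) (0,0) (2,0) (2,0) (2,0) (6,6) (6,6) (6,6)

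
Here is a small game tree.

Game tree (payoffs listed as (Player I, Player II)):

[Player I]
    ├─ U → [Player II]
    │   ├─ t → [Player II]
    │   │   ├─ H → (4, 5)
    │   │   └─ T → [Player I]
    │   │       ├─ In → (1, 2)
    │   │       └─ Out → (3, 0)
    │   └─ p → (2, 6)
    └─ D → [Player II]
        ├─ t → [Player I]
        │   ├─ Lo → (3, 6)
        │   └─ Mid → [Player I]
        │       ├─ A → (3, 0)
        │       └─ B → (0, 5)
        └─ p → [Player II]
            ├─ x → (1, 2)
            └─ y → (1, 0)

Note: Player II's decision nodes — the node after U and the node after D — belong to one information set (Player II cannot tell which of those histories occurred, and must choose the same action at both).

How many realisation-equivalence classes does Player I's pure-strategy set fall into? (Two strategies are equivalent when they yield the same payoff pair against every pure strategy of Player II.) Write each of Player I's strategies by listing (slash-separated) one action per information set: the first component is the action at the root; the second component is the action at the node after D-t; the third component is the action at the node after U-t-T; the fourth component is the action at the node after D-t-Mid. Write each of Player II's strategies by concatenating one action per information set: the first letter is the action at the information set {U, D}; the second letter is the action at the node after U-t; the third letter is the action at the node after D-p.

5

Player I has 16 pure strategies: U/Lo/In/A, U/Lo/In/B, U/Lo/Out/A, U/Lo/Out/B, U/Mid/In/A, U/Mid/In/B, U/Mid/Out/A, U/Mid/Out/B, D/Lo/In/A, D/Lo/In/B, D/Lo/Out/A, D/Lo/Out/B, D/Mid/In/A, D/Mid/In/B, D/Mid/Out/A, D/Mid/Out/B. Columns: tHx, tHy, tTx, tTy, pHx, pHy, pTx, pTy.
{U/Lo/In/A, U/Lo/In/B, U/Mid/In/A, U/Mid/In/B} → row (4,5) (4,5) (1,2) (1,2) (2,6) (2,6) (2,6) (2,6)
{U/Lo/Out/A, U/Lo/Out/B, U/Mid/Out/A, U/Mid/Out/B} → row (4,5) (4,5) (3,0) (3,0) (2,6) (2,6) (2,6) (2,6)
{D/Lo/In/A, D/Lo/In/B, D/Lo/Out/A, D/Lo/Out/B} → row (3,6) (3,6) (3,6) (3,6) (1,2) (1,0) (1,2) (1,0)
{D/Mid/In/A, D/Mid/Out/A} → row (3,0) (3,0) (3,0) (3,0) (1,2) (1,0) (1,2) (1,0)
{D/Mid/In/B, D/Mid/Out/B} → row (0,5) (0,5) (0,5) (0,5) (1,2) (1,0) (1,2) (1,0)
That's 5 distinct rows out of 16 strategies.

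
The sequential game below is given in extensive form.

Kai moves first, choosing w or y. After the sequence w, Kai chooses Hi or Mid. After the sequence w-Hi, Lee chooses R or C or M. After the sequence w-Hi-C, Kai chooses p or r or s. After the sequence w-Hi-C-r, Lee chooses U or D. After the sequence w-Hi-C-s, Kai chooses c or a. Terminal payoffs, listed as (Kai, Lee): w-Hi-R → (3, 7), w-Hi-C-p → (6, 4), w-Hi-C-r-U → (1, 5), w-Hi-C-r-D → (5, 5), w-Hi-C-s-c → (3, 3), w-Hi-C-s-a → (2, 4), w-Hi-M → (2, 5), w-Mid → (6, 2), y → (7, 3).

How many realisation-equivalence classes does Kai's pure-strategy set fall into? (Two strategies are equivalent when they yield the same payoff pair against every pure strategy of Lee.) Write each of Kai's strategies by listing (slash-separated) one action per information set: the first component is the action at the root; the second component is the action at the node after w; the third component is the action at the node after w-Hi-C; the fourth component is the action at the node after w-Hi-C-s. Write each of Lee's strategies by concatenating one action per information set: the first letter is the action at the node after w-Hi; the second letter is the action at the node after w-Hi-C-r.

6

Kai has 24 pure strategies: w/Hi/p/c, w/Hi/p/a, w/Hi/r/c, w/Hi/r/a, w/Hi/s/c, w/Hi/s/a, w/Mid/p/c, w/Mid/p/a, w/Mid/r/c, w/Mid/r/a, w/Mid/s/c, w/Mid/s/a, y/Hi/p/c, y/Hi/p/a, y/Hi/r/c, y/Hi/r/a, y/Hi/s/c, y/Hi/s/a, y/Mid/p/c, y/Mid/p/a, y/Mid/r/c, y/Mid/r/a, y/Mid/s/c, y/Mid/s/a. Columns: RU, RD, CU, CD, MU, MD.
{w/Hi/p/c, w/Hi/p/a} → row (3,7) (3,7) (6,4) (6,4) (2,5) (2,5)
{w/Hi/r/c, w/Hi/r/a} → row (3,7) (3,7) (1,5) (5,5) (2,5) (2,5)
{w/Hi/s/c} → row (3,7) (3,7) (3,3) (3,3) (2,5) (2,5)
{w/Hi/s/a} → row (3,7) (3,7) (2,4) (2,4) (2,5) (2,5)
{w/Mid/p/c, w/Mid/p/a, w/Mid/r/c, w/Mid/r/a, w/Mid/s/c, w/Mid/s/a} → row (6,2) (6,2) (6,2) (6,2) (6,2) (6,2)
{y/Hi/p/c, y/Hi/p/a, y/Hi/r/c, y/Hi/r/a, y/Hi/s/c, y/Hi/s/a, y/Mid/p/c, y/Mid/p/a, y/Mid/r/c, y/Mid/r/a, y/Mid/s/c, y/Mid/s/a} → row (7,3) (7,3) (7,3) (7,3) (7,3) (7,3)
That's 6 distinct rows out of 24 strategies.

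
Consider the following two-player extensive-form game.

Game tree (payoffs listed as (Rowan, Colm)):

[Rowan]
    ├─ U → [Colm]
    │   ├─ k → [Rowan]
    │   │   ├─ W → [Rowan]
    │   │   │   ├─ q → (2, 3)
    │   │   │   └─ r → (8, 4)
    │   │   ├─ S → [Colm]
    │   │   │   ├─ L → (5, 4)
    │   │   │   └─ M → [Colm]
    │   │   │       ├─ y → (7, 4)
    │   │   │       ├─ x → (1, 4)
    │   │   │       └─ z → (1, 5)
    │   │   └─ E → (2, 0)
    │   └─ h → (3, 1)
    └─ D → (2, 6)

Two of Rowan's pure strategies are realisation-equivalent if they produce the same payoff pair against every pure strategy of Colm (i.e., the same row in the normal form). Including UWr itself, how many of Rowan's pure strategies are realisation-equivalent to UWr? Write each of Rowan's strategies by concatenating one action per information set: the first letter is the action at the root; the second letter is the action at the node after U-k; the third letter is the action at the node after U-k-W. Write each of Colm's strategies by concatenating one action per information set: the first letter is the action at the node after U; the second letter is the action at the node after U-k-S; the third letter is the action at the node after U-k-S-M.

Row for UWr (columns kLy, kLx, kLz, kMy, kMx, kMz, hLy, hLx, hLz, hMy, hMx, hMz): (8,4) (8,4) (8,4) (8,4) (8,4) (8,4) (3,1) (3,1) (3,1) (3,1) (3,1) (3,1).
Every one of Rowan's information sets is on the play path for some reply by Colm when Rowan follows UWr.
Changing the action at any of them therefore changes at least one column, so only UWr itself gives this row.

1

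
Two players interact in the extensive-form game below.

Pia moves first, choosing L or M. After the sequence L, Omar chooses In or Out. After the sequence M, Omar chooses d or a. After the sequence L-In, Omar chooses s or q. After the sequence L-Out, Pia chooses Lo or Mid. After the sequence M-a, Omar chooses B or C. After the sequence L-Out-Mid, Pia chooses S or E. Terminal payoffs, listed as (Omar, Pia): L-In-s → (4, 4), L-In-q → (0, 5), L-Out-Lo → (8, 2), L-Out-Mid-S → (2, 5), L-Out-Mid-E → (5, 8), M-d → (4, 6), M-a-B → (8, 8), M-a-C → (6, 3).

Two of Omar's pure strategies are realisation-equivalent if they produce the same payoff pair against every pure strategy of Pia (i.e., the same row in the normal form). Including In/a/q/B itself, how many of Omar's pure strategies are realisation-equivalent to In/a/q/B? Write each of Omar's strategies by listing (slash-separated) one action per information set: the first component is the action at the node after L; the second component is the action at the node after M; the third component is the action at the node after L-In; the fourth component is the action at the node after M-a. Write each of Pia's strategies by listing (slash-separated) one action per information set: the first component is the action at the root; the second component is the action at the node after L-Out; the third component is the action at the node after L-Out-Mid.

1

Row for In/a/q/B (columns L/Lo/S, L/Lo/E, L/Mid/S, L/Mid/E, M/Lo/S, M/Lo/E, M/Mid/S, M/Mid/E): (0,5) (0,5) (0,5) (0,5) (8,8) (8,8) (8,8) (8,8).
Every one of Omar's information sets is on the play path for some reply by Pia when Omar follows In/a/q/B.
Changing the action at any of them therefore changes at least one column, so only In/a/q/B itself gives this row.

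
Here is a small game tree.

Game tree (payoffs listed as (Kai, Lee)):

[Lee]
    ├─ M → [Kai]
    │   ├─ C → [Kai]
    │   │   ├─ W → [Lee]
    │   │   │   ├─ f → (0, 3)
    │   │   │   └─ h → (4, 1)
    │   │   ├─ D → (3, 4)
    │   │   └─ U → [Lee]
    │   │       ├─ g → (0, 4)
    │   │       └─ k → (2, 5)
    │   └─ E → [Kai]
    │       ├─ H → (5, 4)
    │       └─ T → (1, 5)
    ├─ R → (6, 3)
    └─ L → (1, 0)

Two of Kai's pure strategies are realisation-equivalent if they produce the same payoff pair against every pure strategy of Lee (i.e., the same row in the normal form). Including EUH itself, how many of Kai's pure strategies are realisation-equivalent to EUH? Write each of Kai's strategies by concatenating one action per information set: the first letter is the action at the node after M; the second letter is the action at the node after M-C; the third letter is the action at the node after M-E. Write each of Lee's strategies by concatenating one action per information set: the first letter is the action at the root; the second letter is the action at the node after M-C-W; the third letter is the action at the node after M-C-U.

3

Row for EUH (columns Mfg, Mfk, Mhg, Mhk, Rfg, Rfk, Rhg, Rhk, Lfg, Lfk, Lhg, Lhk): (5,4) (5,4) (5,4) (5,4) (6,3) (6,3) (6,3) (6,3) (1,0) (1,0) (1,0) (1,0).
Under EUH, Kai's choice at the node after M-C can never be reached regardless of what Lee does, so varying those choices leaves every outcome unchanged.
Holding the reachable choices fixed and varying the unreachable one freely already gives 3 equivalent strategies.
No other strategy reproduces this row, so those 3 are the full class: EWH, EDH, EUH.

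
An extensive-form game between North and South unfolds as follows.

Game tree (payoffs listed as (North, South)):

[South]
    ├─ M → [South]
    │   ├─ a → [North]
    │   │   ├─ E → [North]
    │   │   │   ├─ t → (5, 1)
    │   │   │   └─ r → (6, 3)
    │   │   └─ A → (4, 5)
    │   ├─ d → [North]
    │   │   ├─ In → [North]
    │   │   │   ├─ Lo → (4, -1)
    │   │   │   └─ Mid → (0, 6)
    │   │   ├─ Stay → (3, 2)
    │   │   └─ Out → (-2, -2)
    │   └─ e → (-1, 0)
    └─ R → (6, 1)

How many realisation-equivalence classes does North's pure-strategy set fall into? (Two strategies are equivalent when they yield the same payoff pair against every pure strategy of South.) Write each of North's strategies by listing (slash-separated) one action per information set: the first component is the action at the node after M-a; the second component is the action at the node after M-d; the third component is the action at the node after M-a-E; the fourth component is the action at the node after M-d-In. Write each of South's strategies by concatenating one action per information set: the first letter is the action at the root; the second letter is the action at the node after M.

North has 24 pure strategies: E/In/t/Lo, E/In/t/Mid, E/In/r/Lo, E/In/r/Mid, E/Stay/t/Lo, E/Stay/t/Mid, E/Stay/r/Lo, E/Stay/r/Mid, E/Out/t/Lo, E/Out/t/Mid, E/Out/r/Lo, E/Out/r/Mid, A/In/t/Lo, A/In/t/Mid, A/In/r/Lo, A/In/r/Mid, A/Stay/t/Lo, A/Stay/t/Mid, A/Stay/r/Lo, A/Stay/r/Mid, A/Out/t/Lo, A/Out/t/Mid, A/Out/r/Lo, A/Out/r/Mid. Columns: Ma, Md, Me, Ra, Rd, Re.
{E/In/t/Lo} → row (5,1) (4,-1) (-1,0) (6,1) (6,1) (6,1)
{E/In/t/Mid} → row (5,1) (0,6) (-1,0) (6,1) (6,1) (6,1)
{E/In/r/Lo} → row (6,3) (4,-1) (-1,0) (6,1) (6,1) (6,1)
{E/In/r/Mid} → row (6,3) (0,6) (-1,0) (6,1) (6,1) (6,1)
{E/Stay/t/Lo, E/Stay/t/Mid} → row (5,1) (3,2) (-1,0) (6,1) (6,1) (6,1)
{E/Stay/r/Lo, E/Stay/r/Mid} → row (6,3) (3,2) (-1,0) (6,1) (6,1) (6,1)
{E/Out/t/Lo, E/Out/t/Mid} → row (5,1) (-2,-2) (-1,0) (6,1) (6,1) (6,1)
{E/Out/r/Lo, E/Out/r/Mid} → row (6,3) (-2,-2) (-1,0) (6,1) (6,1) (6,1)
{A/In/t/Lo, A/In/r/Lo} → row (4,5) (4,-1) (-1,0) (6,1) (6,1) (6,1)
{A/In/t/Mid, A/In/r/Mid} → row (4,5) (0,6) (-1,0) (6,1) (6,1) (6,1)
{A/Stay/t/Lo, A/Stay/t/Mid, A/Stay/r/Lo, A/Stay/r/Mid} → row (4,5) (3,2) (-1,0) (6,1) (6,1) (6,1)
{A/Out/t/Lo, A/Out/t/Mid, A/Out/r/Lo, A/Out/r/Mid} → row (4,5) (-2,-2) (-1,0) (6,1) (6,1) (6,1)
That's 12 distinct rows out of 24 strategies.

12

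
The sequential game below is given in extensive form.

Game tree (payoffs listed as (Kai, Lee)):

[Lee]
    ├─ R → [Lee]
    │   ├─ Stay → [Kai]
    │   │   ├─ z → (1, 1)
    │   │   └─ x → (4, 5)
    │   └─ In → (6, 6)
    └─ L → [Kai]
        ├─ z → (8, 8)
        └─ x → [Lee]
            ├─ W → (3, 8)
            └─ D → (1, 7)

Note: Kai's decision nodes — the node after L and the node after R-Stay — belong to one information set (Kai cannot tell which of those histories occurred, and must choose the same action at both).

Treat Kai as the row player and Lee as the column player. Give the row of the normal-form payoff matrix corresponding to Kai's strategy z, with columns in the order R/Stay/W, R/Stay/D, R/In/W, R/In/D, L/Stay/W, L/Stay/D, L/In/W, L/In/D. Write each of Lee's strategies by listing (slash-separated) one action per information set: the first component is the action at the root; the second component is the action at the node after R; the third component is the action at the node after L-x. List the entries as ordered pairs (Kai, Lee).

(1,1) (1,1) (6,6) (6,6) (8,8) (8,8) (8,8) (8,8)

vs R/Stay/W: Lee plays R → Lee plays Stay at [R] → Kai plays z at [R-Stay] → (1, 1)
vs R/Stay/D: Lee plays R → Lee plays Stay at [R] → Kai plays z at [R-Stay] → (1, 1)
vs R/In/W: Lee plays R → Lee plays In at [R] → (6, 6)
vs R/In/D: Lee plays R → Lee plays In at [R] → (6, 6)
vs L/Stay/W: Lee plays L → Kai plays z at [L] → (8, 8)
vs L/Stay/D: Lee plays L → Kai plays z at [L] → (8, 8)
vs L/In/W: Lee plays L → Kai plays z at [L] → (8, 8)
vs L/In/D: Lee plays L → Kai plays z at [L] → (8, 8)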